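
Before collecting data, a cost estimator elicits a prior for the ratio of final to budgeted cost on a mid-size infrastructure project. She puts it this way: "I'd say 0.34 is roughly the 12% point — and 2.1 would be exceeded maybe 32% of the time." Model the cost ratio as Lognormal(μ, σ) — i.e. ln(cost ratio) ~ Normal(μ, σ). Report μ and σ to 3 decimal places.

μ ≈ 0.224, σ ≈ 1.108

If T ~ Lognormal(μ,σ) then ln T ~ Normal(μ,σ), so the p-quantile of ln T is μ + z_p·σ.
ln(0.34) = -1.079 and ln(2.1) = 0.7419; z_{0.12} = -1.175, z_{0.68} = 0.4677.
σ = (0.7419 − -1.079)/(0.4677 − (-1.175)) = 1.108.
μ = -1.079 − (-1.175)·1.108 = 0.224.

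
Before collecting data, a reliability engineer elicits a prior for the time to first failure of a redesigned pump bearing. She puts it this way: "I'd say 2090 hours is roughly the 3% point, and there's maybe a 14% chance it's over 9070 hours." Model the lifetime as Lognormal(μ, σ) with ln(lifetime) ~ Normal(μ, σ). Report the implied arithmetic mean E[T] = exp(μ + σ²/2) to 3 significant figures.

If T ~ Lognormal(μ,σ) then ln T ~ Normal(μ,σ), so the p-quantile of ln T is μ + z_p·σ.
ln(2090) = 7.645 and ln(9070) = 9.113; z_{0.03} = -1.881, z_{0.86} = 1.08.
σ = (9.113 − 7.645)/(1.08 − (-1.881)) = 0.496.
μ = 7.645 − (-1.881)·0.496 = 8.577.
E[T] = exp(μ + σ²/2) = exp(8.577 + 0.1229) = 6000 hours.

E[T] ≈ 6000 hours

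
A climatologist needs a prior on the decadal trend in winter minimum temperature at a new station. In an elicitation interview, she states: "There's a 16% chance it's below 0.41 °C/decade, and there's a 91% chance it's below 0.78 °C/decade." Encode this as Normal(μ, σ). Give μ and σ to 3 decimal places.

μ = 0.568, σ = 0.158

The p-quantile of Normal(μ,σ) is μ + z_p·σ, with z_{0.16} = -0.9945 and z_{0.91} = 1.341.
Eliminate σ: μ = (z₂·x₁ − z₁·x₂)/(z₂ − z₁) = (1.341·0.41 − (-0.9945)·0.78)/2.335 = 0.568.
Then σ = (x₂ − x₁)/(z₂ − z₁) = (0.78 − 0.41)/2.335 = 0.158.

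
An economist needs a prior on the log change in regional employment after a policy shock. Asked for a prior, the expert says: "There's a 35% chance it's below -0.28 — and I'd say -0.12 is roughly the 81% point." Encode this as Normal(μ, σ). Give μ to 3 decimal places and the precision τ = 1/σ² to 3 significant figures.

For Normal(μ,σ), the p-quantile is μ + z_p·σ. Here z_{0.35} = -0.3853, z_{0.81} = 0.8779.
So -0.28 = μ − 0.3853σ and -0.12 = μ + 0.8779σ.
Subtracting: σ = (-0.12 − -0.28)/(0.8779 − (-0.3853)) = 0.127.
Then μ = -0.28 − (-0.3853)·0.127 = -0.231.
Precision τ = 1/σ² = 1/0.1267² = 62.3.

μ = -0.231, τ = 62.3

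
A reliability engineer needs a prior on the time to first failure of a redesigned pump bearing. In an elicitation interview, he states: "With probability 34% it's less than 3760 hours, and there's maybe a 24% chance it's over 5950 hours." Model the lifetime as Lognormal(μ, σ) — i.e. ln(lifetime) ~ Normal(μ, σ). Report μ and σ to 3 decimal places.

μ ≈ 8.401, σ ≈ 0.410

If T ~ Lognormal(μ,σ) then ln T ~ Normal(μ,σ), so the p-quantile of ln T is μ + z_p·σ.
ln(3760) = 8.232 and ln(5950) = 8.691; z_{0.34} = -0.4125, z_{0.76} = 0.7063.
σ = (8.691 − 8.232)/(0.7063 − (-0.4125)) = 0.410.
μ = 8.232 − (-0.4125)·0.410 = 8.401.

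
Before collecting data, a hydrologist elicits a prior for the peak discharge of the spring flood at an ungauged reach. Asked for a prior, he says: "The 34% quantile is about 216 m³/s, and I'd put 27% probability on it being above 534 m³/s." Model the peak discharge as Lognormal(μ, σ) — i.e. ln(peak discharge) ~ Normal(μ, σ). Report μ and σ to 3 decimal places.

μ ≈ 5.739, σ ≈ 0.883

If T ~ Lognormal(μ,σ) then ln T ~ Normal(μ,σ), so the p-quantile of ln T is μ + z_p·σ.
ln(216) = 5.375 and ln(534) = 6.28; z_{0.34} = -0.4125, z_{0.73} = 0.6128.
σ = (6.28 − 5.375)/(0.6128 − (-0.4125)) = 0.883.
μ = 5.375 − (-0.4125)·0.883 = 5.739.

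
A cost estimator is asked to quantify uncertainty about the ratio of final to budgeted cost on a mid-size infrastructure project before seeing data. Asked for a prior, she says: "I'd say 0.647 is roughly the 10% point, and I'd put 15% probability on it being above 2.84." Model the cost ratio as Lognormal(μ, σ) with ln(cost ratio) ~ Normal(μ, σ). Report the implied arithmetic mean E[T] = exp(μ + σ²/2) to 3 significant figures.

E[T] ≈ 1.8

If T ~ Lognormal(μ,σ) then ln T ~ Normal(μ,σ), so the p-quantile of ln T is μ + z_p·σ.
ln(0.647) = -0.4354 and ln(2.84) = 1.044; z_{0.1} = -1.282, z_{0.85} = 1.036.
σ = (1.044 − -0.4354)/(1.036 − (-1.282)) = 0.638.
μ = -0.4354 − (-1.282)·0.638 = 0.382.
E[T] = exp(μ + σ²/2) = exp(0.382 + 0.2036) = 1.8.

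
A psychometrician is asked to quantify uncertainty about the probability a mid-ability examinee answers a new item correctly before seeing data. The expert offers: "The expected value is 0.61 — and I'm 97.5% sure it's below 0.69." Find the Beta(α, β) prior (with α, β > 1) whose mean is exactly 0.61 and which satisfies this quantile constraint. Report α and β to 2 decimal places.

With mean 0.61 fixed, write α = 0.61s, β = 0.39s where s = α+β.
Need P(θ < 0.69) = 0.975 under Beta(0.61s, 0.39s). Normal approximation: (q−m)/√(m(1−m)/s) ≈ z_{0.975} = 1.96, so s ≈ 0.61·0.39·(1.96)²/(0.69−0.61)² = 142.8.
At s = 142.8: P(θ<0.69) ≈ 0.978. Adjusting to match 0.975 gives s ≈ 136.01.
So α = 0.61·136.01 ≈ 82.97, β = 0.39·136.01 ≈ 53.04.

α ≈ 82.97, β ≈ 53.04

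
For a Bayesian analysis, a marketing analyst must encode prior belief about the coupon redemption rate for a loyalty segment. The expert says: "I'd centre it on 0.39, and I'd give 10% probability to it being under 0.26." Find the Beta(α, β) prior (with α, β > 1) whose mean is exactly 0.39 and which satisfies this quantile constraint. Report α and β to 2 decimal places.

With mean 0.39 fixed, write α = 0.39s, β = 0.61s where s = α+β.
Need P(θ < 0.26) = 0.1 under Beta(0.39s, 0.61s). Normal approximation: (q−m)/√(m(1−m)/s) ≈ z_{0.1} = -1.28, so s ≈ 0.39·0.61·(-1.28)²/(0.26−0.39)² = 23.1.
At s = 23.1: P(θ<0.26) ≈ 0.094. Adjusting to match 0.1 gives s ≈ 21.92.
So α = 0.39·21.92 ≈ 8.55, β = 0.61·21.92 ≈ 13.37.

α ≈ 8.55, β ≈ 13.37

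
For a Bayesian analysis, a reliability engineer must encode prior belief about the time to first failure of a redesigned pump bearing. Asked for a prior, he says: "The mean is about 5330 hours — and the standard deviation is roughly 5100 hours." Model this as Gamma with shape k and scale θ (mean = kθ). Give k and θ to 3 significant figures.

For Gamma(k, scale θ): mean = kθ, variance = kθ², so CV = 1/√k.
CV = SD/mean = 5100/5330 = 0.9568, hence k = 1/CV² = 1.09.
Then θ = mean/k = 5330/1.09 = 4880.

k ≈ 1.09, θ ≈ 4880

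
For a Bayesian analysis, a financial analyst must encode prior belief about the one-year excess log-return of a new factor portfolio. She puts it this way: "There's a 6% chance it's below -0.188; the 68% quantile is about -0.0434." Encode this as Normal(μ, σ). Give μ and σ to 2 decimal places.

μ = -0.08, σ = 0.07

The p-quantile of Normal(μ,σ) is μ + z_p·σ, with z_{0.06} = -1.555 and z_{0.68} = 0.4677.
Eliminate σ: μ = (z₂·x₁ − z₁·x₂)/(z₂ − z₁) = (0.4677·-0.188 − (-1.555)·-0.0434)/2.022 = -0.08.
Then σ = (x₂ − x₁)/(z₂ − z₁) = (-0.0434 − -0.188)/2.022 = 0.07.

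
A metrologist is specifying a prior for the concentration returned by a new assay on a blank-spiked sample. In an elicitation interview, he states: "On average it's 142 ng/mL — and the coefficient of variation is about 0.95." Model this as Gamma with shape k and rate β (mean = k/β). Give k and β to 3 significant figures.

For Gamma(k, rate β): mean = k/β, variance = k/β², so CV = 1/√k.
CV = 0.95, hence k = 1/CV² = 1.11.
Then β = k/mean = 1.11/142 = 0.0078.

k ≈ 1.11, β ≈ 0.0078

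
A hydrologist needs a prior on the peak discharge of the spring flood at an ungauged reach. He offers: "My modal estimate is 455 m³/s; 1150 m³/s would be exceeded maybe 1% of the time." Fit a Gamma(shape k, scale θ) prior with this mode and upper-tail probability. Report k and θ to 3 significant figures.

k ≈ 6.45, θ ≈ 83.5

Gamma(k,θ) with k>1 has mode (k−1)θ, so θ = 455/(k−1).
Need P(X < 1150) = 0.99 with θ tied to k this way. Start at k = 2, θ = 455: P(X<1150) ≈ 0.718.
Too low — raise k to concentrate. Iterating converges to k ≈ 6.45.
Then θ = 455/(6.45−1) ≈ 83.5.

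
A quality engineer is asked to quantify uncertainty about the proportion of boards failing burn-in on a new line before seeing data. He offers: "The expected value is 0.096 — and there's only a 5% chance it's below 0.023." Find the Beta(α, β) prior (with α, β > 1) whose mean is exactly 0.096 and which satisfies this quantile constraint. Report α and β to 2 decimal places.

With mean 0.096 fixed, write α = 0.096s, β = 0.904s where s = α+β.
Need P(θ < 0.023) = 0.05 under Beta(0.096s, 0.904s). Normal approximation: (q−m)/√(m(1−m)/s) ≈ z_{0.05} = -1.64, so s ≈ 0.096·0.904·(-1.64)²/(0.023−0.096)² = 44.1.
At s = 44.1: P(θ<0.023) ≈ 0.012. Adjusting to match 0.05 gives s ≈ 25.69.
So α = 0.096·25.69 ≈ 2.47, β = 0.904·25.69 ≈ 23.23.

α ≈ 2.47, β ≈ 23.23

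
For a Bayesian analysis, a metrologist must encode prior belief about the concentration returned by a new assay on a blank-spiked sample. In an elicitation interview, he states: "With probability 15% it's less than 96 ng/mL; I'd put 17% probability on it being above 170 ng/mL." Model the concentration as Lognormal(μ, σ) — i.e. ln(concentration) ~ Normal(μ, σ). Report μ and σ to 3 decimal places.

μ ≈ 4.862, σ ≈ 0.287

If T ~ Lognormal(μ,σ) then ln T ~ Normal(μ,σ), so the p-quantile of ln T is μ + z_p·σ.
ln(96) = 4.564 and ln(170) = 5.136; z_{0.15} = -1.036, z_{0.83} = 0.9542.
σ = (5.136 − 4.564)/(0.9542 − (-1.036)) = 0.287.
μ = 4.564 − (-1.036)·0.287 = 4.862.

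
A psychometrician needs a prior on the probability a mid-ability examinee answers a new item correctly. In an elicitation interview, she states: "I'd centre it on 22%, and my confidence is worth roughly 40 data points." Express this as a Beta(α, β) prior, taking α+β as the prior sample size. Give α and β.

α = 8.8, β = 31.2

Under the effective-sample-size interpretation, Beta(α, β) has prior mean α/(α+β) and prior sample size α+β.
So α+β = 40 and α/(α+β) = 0.22, giving α = 0.22·40 = 8.8 and β = 40 − 8.8 = 31.2.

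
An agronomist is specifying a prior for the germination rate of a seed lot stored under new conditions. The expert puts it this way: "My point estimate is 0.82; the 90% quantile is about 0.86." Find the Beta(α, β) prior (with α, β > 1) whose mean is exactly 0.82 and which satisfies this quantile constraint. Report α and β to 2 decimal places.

α ≈ 117.50, β ≈ 25.79

With mean 0.82 fixed, write α = 0.82s, β = 0.18s where s = α+β.
Need P(θ < 0.86) = 0.9 under Beta(0.82s, 0.18s). Normal approximation: (q−m)/√(m(1−m)/s) ≈ z_{0.9} = 1.28, so s ≈ 0.82·0.18·(1.28)²/(0.86−0.82)² = 151.5.
At s = 151.5: P(θ<0.86) ≈ 0.907. Adjusting to match 0.9 gives s ≈ 143.29.
So α = 0.82·143.29 ≈ 117.50, β = 0.18·143.29 ≈ 25.79.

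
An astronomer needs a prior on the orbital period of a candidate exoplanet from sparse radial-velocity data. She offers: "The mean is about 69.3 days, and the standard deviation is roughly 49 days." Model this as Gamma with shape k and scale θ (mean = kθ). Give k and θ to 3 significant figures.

k ≈ 2, θ ≈ 34.6

For Gamma(k, scale θ): mean = kθ, variance = kθ², so CV = 1/√k.
CV = SD/mean = 49/69.3 = 0.7071, hence k = 1/CV² = 2.
Then θ = mean/k = 69.3/2 = 34.6.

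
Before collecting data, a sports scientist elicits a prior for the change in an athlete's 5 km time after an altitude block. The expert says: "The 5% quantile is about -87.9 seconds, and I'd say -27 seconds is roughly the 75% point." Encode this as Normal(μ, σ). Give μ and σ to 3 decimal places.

The p-quantile of Normal(μ,σ) is μ + z_p·σ, with z_{0.05} = -1.645 and z_{0.75} = 0.6745.
Eliminate σ: μ = (z₂·x₁ − z₁·x₂)/(z₂ − z₁) = (0.6745·-87.9 − (-1.645)·-27)/2.319 = -44.710.
Then σ = (x₂ − x₁)/(z₂ − z₁) = (-27 − -87.9)/2.319 = 26.257.

μ = -44.710, σ = 26.257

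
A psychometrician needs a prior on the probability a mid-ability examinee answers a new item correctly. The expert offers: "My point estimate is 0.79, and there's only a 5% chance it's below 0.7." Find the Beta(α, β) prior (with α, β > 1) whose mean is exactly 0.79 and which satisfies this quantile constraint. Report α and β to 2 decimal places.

α ≈ 48.48, β ≈ 12.89

With mean 0.79 fixed, write α = 0.79s, β = 0.21s where s = α+β.
Need P(θ < 0.7) = 0.05 under Beta(0.79s, 0.21s). Normal approximation: (q−m)/√(m(1−m)/s) ≈ z_{0.05} = -1.64, so s ≈ 0.79·0.21·(-1.64)²/(0.7−0.79)² = 55.4.
At s = 55.4: P(θ<0.7) ≈ 0.058. Adjusting to match 0.05 gives s ≈ 61.37.
So α = 0.79·61.37 ≈ 48.48, β = 0.21·61.37 ≈ 12.89.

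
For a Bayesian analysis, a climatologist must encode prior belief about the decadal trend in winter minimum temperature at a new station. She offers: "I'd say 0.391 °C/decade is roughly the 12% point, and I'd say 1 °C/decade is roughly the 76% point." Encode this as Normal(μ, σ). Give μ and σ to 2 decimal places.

The p-quantile of Normal(μ,σ) is μ + z_p·σ, with z_{0.12} = -1.175 and z_{0.76} = 0.7063.
Eliminate σ: μ = (z₂·x₁ − z₁·x₂)/(z₂ − z₁) = (0.7063·0.391 − (-1.175)·1)/1.881 = 0.77.
Then σ = (x₂ − x₁)/(z₂ − z₁) = (1 − 0.391)/1.881 = 0.32.

μ = 0.77, σ = 0.32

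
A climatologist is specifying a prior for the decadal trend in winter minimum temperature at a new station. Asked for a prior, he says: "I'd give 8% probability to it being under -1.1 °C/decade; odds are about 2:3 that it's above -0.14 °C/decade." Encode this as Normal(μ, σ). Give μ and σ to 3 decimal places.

For Normal(μ,σ), the p-quantile is μ + z_p·σ. Here z_{0.08} = -1.405, z_{0.6} = 0.2533.
So -1.1 = μ − 1.405σ and -0.14 = μ + 0.2533σ.
Subtracting: σ = (-0.14 − -1.1)/(0.2533 − (-1.405)) = 0.579.
Then μ = -1.1 − (-1.405)·0.579 = -0.287.

μ = -0.287, σ = 0.579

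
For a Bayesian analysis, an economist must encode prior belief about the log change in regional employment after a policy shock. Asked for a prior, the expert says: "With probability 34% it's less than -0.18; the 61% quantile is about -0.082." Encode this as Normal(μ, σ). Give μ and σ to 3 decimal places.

μ = -0.122, σ = 0.142

For Normal(μ,σ), the p-quantile is μ + z_p·σ. Here z_{0.34} = -0.4125, z_{0.61} = 0.2793.
So -0.18 = μ − 0.4125σ and -0.082 = μ + 0.2793σ.
Subtracting: σ = (-0.082 − -0.18)/(0.2793 − (-0.4125)) = 0.142.
Then μ = -0.18 − (-0.4125)·0.142 = -0.122.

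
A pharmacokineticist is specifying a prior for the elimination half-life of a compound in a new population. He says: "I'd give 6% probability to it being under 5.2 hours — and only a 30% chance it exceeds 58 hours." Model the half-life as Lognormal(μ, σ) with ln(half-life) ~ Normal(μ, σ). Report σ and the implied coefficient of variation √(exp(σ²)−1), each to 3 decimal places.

σ ≈ 1.160, CV ≈ 1.685

If T ~ Lognormal(μ,σ) then ln T ~ Normal(μ,σ), so the p-quantile of ln T is μ + z_p·σ.
ln(5.2) = 1.649 and ln(58) = 4.06; z_{0.06} = -1.555, z_{0.7} = 0.5244.
σ = (4.06 − 1.649)/(0.5244 − (-1.555)) = 1.160.
μ = 1.649 − (-1.555)·1.160 = 3.452.
CV = √(exp(σ²)−1) = √(exp(1.3455)−1) = 1.685.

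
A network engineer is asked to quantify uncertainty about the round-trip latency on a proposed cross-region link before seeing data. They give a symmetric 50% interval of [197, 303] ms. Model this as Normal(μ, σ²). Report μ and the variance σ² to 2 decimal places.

μ = 250.00, σ² = 6174.49

A symmetric 50% interval runs μ ± z·σ with z = 0.6745.
Half-width = 53, so σ = 53/0.6745 = 78.578 and σ² = 6174.49.
μ is the interval midpoint, 250.00.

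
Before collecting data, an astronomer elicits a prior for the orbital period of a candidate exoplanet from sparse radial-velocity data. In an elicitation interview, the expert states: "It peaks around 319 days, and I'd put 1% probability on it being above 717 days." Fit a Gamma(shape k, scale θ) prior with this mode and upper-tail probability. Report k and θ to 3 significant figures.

k ≈ 8.32, θ ≈ 43.6

Gamma(k,θ) with k>1 has mode (k−1)θ, so θ = 319/(k−1).
Need P(X < 717) = 0.99 with θ tied to k this way. Start at k = 2, θ = 319: P(X<717) ≈ 0.657.
Too low — raise k to concentrate. Iterating converges to k ≈ 8.32.
Then θ = 319/(8.32−1) ≈ 43.6.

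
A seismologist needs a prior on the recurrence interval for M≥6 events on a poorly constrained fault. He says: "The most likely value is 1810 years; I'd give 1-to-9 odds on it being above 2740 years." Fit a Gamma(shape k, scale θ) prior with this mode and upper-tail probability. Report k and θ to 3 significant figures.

Gamma(k,θ) with k>1 has mode (k−1)θ, so θ = 1810/(k−1).
Need P(X < 2740) = 0.9 with θ tied to k this way. Start at k = 2, θ = 1810: P(X<2740) ≈ 0.447.
Too low — raise k to concentrate. Iterating converges to k ≈ 11.8.
Then θ = 1810/(11.8−1) ≈ 167.

k ≈ 11.8, θ ≈ 167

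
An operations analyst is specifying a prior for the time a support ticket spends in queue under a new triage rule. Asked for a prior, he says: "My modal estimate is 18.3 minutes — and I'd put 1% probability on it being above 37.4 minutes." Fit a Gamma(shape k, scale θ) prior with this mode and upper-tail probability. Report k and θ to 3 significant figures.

Gamma(k,θ) with k>1 has mode (k−1)θ, so θ = 18.3/(k−1).
Need P(X < 37.4) = 0.99 with θ tied to k this way. Start at k = 2, θ = 18.3: P(X<37.4) ≈ 0.606.
Too low — raise k to concentrate. Iterating converges to k ≈ 10.6.
Then θ = 18.3/(10.6−1) ≈ 1.91.

k ≈ 10.6, θ ≈ 1.91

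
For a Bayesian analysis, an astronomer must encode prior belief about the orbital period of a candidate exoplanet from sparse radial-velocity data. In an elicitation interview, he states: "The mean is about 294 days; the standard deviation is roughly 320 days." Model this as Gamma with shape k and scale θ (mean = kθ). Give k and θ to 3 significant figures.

k ≈ 0.844, θ ≈ 348

For Gamma(k, scale θ): mean = kθ, variance = kθ², so CV = 1/√k.
CV = SD/mean = 320/294 = 1.088, hence k = 1/CV² = 0.844.
Then θ = mean/k = 294/0.844 = 348.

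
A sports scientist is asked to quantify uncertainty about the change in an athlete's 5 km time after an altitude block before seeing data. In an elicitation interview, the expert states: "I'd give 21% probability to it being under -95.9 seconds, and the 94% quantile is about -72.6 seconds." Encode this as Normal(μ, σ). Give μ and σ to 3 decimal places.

μ = -87.942, σ = 9.868

For Normal(μ,σ), the p-quantile is μ + z_p·σ. Here z_{0.21} = -0.8064, z_{0.94} = 1.555.
So -95.9 = μ − 0.8064σ and -72.6 = μ + 1.555σ.
Subtracting: σ = (-72.6 − -95.9)/(1.555 − (-0.8064)) = 9.868.
Then μ = -95.9 − (-0.8064)·9.868 = -87.942.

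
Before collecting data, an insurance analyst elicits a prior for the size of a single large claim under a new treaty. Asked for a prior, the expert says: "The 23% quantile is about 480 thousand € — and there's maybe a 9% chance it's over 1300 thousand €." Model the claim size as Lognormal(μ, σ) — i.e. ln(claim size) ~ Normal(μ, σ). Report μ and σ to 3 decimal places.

μ ≈ 6.528, σ ≈ 0.479

If T ~ Lognormal(μ,σ) then ln T ~ Normal(μ,σ), so the p-quantile of ln T is μ + z_p·σ.
ln(480) = 6.174 and ln(1300) = 7.17; z_{0.23} = -0.7388, z_{0.91} = 1.341.
σ = (7.17 − 6.174)/(1.341 − (-0.7388)) = 0.479.
μ = 6.174 − (-0.7388)·0.479 = 6.528.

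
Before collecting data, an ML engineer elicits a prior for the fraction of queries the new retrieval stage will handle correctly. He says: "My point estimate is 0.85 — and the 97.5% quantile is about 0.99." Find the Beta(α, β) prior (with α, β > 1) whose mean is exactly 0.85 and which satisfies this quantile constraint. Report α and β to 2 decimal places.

α ≈ 7.72, β ≈ 1.36

With mean 0.85 fixed, write α = 0.85s, β = 0.15s where s = α+β.
Need P(θ < 0.99) = 0.975 under Beta(0.85s, 0.15s). Normal approximation: (q−m)/√(m(1−m)/s) ≈ z_{0.975} = 1.96, so s ≈ 0.85·0.15·(1.96)²/(0.99−0.85)² = 25.0.
At s = 25.0: P(θ<0.99) ≈ 1.000. Adjusting to match 0.975 gives s ≈ 9.08.
So α = 0.85·9.08 ≈ 7.72, β = 0.15·9.08 ≈ 1.36.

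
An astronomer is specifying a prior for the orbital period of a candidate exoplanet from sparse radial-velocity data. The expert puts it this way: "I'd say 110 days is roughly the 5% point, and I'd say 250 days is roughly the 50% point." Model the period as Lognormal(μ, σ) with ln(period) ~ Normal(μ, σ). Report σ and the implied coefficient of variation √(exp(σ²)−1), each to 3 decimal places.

σ ≈ 0.499, CV ≈ 0.532

If T ~ Lognormal(μ,σ) then ln T ~ Normal(μ,σ), so the p-quantile of ln T is μ + z_p·σ.
ln(110) = 4.7 and ln(250) = 5.521; z_{0.05} = -1.645, z_{0.5} = 0.
σ = (5.521 − 4.7)/(0 − (-1.645)) = 0.499.
μ = 4.7 − (-1.645)·0.499 = 5.521.
CV = √(exp(σ²)−1) = √(exp(0.2491)−1) = 0.532.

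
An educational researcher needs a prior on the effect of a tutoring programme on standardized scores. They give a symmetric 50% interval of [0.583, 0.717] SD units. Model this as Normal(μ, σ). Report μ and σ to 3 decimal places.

A symmetric 50% interval runs μ ± z·σ with z = 0.6745.
Half-width = 0.067, so σ = 0.067/0.6745 = 0.099.
μ is the interval midpoint, 0.650.

μ = 0.650, σ = 0.099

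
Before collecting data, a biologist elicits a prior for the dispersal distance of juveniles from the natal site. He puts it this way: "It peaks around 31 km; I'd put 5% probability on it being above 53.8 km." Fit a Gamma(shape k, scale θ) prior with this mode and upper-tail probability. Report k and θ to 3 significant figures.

k ≈ 10.2, θ ≈ 3.38

Gamma(k,θ) with k>1 has mode (k−1)θ, so θ = 31/(k−1).
Need P(X < 53.8) = 0.95 with θ tied to k this way. Start at k = 2, θ = 31: P(X<53.8) ≈ 0.518.
Too low — raise k to concentrate. Iterating converges to k ≈ 10.2.
Then θ = 31/(10.2−1) ≈ 3.38.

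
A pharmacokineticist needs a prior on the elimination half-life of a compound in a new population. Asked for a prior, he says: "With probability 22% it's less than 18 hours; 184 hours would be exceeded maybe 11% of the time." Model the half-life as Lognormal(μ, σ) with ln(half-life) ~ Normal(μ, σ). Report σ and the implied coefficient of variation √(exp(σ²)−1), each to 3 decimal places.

If T ~ Lognormal(μ,σ) then ln T ~ Normal(μ,σ), so the p-quantile of ln T is μ + z_p·σ.
ln(18) = 2.89 and ln(184) = 5.215; z_{0.22} = -0.7722, z_{0.89} = 1.227.
σ = (5.215 − 2.89)/(1.227 − (-0.7722)) = 1.163.
μ = 2.89 − (-0.7722)·1.163 = 3.788.
CV = √(exp(σ²)−1) = √(exp(1.3526)−1) = 1.693.

σ ≈ 1.163, CV ≈ 1.693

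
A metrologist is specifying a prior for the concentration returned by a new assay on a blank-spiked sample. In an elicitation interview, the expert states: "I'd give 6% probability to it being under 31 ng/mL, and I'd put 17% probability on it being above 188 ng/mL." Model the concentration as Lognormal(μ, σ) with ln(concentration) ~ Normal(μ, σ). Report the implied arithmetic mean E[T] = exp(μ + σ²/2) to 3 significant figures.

If T ~ Lognormal(μ,σ) then ln T ~ Normal(μ,σ), so the p-quantile of ln T is μ + z_p·σ.
ln(31) = 3.434 and ln(188) = 5.236; z_{0.06} = -1.555, z_{0.83} = 0.9542.
σ = (5.236 − 3.434)/(0.9542 − (-1.555)) = 0.718.
μ = 3.434 − (-1.555)·0.718 = 4.551.
E[T] = exp(μ + σ²/2) = exp(4.551 + 0.2581) = 123 ng/mL.

E[T] ≈ 123 ng/mL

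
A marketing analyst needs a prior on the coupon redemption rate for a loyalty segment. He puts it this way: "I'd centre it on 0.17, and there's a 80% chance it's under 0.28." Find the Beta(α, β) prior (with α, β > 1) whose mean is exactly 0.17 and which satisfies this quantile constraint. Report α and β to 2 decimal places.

With mean 0.17 fixed, write α = 0.17s, β = 0.83s where s = α+β.
Need P(θ < 0.28) = 0.8 under Beta(0.17s, 0.83s). Normal approximation: (q−m)/√(m(1−m)/s) ≈ z_{0.8} = 0.842, so s ≈ 0.17·0.83·(0.842)²/(0.28−0.17)² = 8.3.
At s = 8.3: P(θ<0.28) ≈ 0.821. Adjusting to match 0.8 gives s ≈ 6.00.
So α = 0.17·6.00 ≈ 1.02, β = 0.83·6.00 ≈ 4.98.

α ≈ 1.02, β ≈ 4.98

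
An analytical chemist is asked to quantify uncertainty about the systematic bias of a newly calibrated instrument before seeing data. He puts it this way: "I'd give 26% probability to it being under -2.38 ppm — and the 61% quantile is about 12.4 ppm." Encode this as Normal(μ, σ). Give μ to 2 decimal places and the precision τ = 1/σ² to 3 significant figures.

For Normal(μ,σ), the p-quantile is μ + z_p·σ. Here z_{0.26} = -0.6433, z_{0.61} = 0.2793.
So -2.38 = μ − 0.6433σ and 12.4 = μ + 0.2793σ.
Subtracting: σ = (12.4 − -2.38)/(0.2793 − (-0.6433)) = 16.02.
Then μ = -2.38 − (-0.6433)·16.02 = 7.93.
Precision τ = 1/σ² = 1/16.02² = 0.0039.

μ = 7.93, τ = 0.0039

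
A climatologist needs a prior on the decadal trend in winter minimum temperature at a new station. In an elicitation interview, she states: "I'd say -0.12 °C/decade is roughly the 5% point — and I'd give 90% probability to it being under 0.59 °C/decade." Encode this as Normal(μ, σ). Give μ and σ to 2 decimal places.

μ = 0.28, σ = 0.24

For Normal(μ,σ), the p-quantile is μ + z_p·σ. Here z_{0.05} = -1.645, z_{0.9} = 1.282.
So -0.12 = μ − 1.645σ and 0.59 = μ + 1.282σ.
Subtracting: σ = (0.59 − -0.12)/(1.282 − (-1.645)) = 0.24.
Then μ = -0.12 − (-1.645)·0.24 = 0.28.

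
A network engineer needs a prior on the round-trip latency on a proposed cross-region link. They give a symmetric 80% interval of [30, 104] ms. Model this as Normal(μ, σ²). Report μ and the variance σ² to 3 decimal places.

μ = 67.000, σ² = 833.549

A symmetric 80% interval runs μ ± z·σ with z = 1.282.
Half-width = 37, so σ = 37/1.282 = 28.8713 and σ² = 833.549.
μ is the interval midpoint, 67.000.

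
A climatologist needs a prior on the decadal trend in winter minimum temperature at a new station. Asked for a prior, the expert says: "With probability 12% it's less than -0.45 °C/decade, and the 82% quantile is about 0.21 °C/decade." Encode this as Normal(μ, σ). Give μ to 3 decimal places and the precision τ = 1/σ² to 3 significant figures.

μ = -0.079, τ = 10

For Normal(μ,σ), the p-quantile is μ + z_p·σ. Here z_{0.12} = -1.175, z_{0.82} = 0.9154.
So -0.45 = μ − 1.175σ and 0.21 = μ + 0.9154σ.
Subtracting: σ = (0.21 − -0.45)/(0.9154 − (-1.175)) = 0.316.
Then μ = -0.45 − (-1.175)·0.316 = -0.079.
Precision τ = 1/σ² = 1/0.3157² = 10.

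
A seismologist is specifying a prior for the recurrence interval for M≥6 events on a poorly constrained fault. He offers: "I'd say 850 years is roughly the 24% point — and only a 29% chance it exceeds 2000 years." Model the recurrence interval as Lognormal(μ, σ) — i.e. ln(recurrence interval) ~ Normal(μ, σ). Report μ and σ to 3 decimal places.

μ ≈ 7.225, σ ≈ 0.679

If T ~ Lognormal(μ,σ) then ln T ~ Normal(μ,σ), so the p-quantile of ln T is μ + z_p·σ.
ln(850) = 6.745 and ln(2000) = 7.601; z_{0.24} = -0.7063, z_{0.71} = 0.5534.
σ = (7.601 − 6.745)/(0.5534 − (-0.7063)) = 0.679.
μ = 6.745 − (-0.7063)·0.679 = 7.225.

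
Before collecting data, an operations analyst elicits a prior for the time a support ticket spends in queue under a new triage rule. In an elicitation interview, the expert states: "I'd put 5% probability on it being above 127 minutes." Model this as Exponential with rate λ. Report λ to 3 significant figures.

P(T > 127.0) = e^(−λ·127.0) = 0.05, so λ = −ln(0.05)/127.0 = 0.0236.

λ ≈ 0.0236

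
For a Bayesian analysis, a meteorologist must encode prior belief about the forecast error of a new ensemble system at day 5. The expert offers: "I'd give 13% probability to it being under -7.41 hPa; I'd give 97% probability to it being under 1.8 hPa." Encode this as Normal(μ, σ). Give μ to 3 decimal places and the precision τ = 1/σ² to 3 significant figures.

For Normal(μ,σ), the p-quantile is μ + z_p·σ. Here z_{0.13} = -1.126, z_{0.97} = 1.881.
So -7.41 = μ − 1.126σ and 1.8 = μ + 1.881σ.
Subtracting: σ = (1.8 − -7.41)/(1.881 − (-1.126)) = 3.063.
Then μ = -7.41 − (-1.126)·3.063 = -3.960.
Precision τ = 1/σ² = 1/3.063² = 0.107.

μ = -3.960, τ = 0.107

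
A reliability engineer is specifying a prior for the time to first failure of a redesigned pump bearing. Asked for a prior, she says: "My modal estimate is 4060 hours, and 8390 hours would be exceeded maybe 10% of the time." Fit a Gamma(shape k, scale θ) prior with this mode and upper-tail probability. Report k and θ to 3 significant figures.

k ≈ 4.64, θ ≈ 1110

Gamma(k,θ) with k>1 has mode (k−1)θ, so θ = 4060/(k−1).
Need P(X < 8390) = 0.9 with θ tied to k this way. Start at k = 2, θ = 4060: P(X<8390) ≈ 0.612.
Too low — raise k to concentrate. Iterating converges to k ≈ 4.64.
Then θ = 4060/(4.64−1) ≈ 1110.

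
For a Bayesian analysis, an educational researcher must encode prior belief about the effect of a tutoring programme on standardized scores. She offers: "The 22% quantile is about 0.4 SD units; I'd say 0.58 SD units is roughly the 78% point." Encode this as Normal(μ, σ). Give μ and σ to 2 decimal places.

μ = 0.49, σ = 0.12

The p-quantile of Normal(μ,σ) is μ + z_p·σ, with z_{0.22} = -0.7722 and z_{0.78} = 0.7722.
Eliminate σ: μ = (z₂·x₁ − z₁·x₂)/(z₂ − z₁) = (0.7722·0.4 − (-0.7722)·0.58)/1.544 = 0.49.
Then σ = (x₂ − x₁)/(z₂ − z₁) = (0.58 − 0.4)/1.544 = 0.12.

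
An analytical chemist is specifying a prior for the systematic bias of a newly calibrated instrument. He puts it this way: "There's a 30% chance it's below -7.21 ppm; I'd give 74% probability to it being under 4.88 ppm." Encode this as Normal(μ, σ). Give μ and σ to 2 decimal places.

For Normal(μ,σ), the p-quantile is μ + z_p·σ. Here z_{0.3} = -0.5244, z_{0.74} = 0.6433.
So -7.21 = μ − 0.5244σ and 4.88 = μ + 0.6433σ.
Subtracting: σ = (4.88 − -7.21)/(0.6433 − (-0.5244)) = 10.35.
Then μ = -7.21 − (-0.5244)·10.35 = -1.78.

μ = -1.78, σ = 10.35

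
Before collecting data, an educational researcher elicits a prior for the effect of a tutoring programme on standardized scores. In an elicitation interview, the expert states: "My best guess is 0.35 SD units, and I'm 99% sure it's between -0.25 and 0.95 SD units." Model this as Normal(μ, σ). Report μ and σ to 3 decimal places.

μ = 0.350, σ = 0.233

A symmetric 99% interval runs μ ± z·σ with z = 2.576.
Half-width = 0.6, so σ = 0.6/2.576 = 0.233.
μ is the stated best guess, 0.350.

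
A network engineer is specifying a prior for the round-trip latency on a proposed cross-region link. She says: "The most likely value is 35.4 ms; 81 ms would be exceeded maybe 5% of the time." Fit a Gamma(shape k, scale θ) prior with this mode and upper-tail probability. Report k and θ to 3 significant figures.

Gamma(k,θ) with k>1 has mode (k−1)θ, so θ = 35.4/(k−1).
Need P(X < 81) = 0.95 with θ tied to k this way. Start at k = 2, θ = 35.4: P(X<81) ≈ 0.666.
Too low — raise k to concentrate. Iterating converges to k ≈ 5.
Then θ = 35.4/(5−1) ≈ 8.85.

k ≈ 5, θ ≈ 8.85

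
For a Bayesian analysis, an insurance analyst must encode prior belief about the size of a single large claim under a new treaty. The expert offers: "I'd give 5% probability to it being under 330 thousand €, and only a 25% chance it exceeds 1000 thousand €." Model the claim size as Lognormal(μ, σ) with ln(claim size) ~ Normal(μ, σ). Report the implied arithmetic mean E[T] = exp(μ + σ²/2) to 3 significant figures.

E[T] ≈ 812 thousand €

If T ~ Lognormal(μ,σ) then ln T ~ Normal(μ,σ), so the p-quantile of ln T is μ + z_p·σ.
ln(330) = 5.799 and ln(1000) = 6.908; z_{0.05} = -1.645, z_{0.75} = 0.6745.
σ = (6.908 − 5.799)/(0.6745 − (-1.645)) = 0.478.
μ = 5.799 − (-1.645)·0.478 = 6.585.
E[T] = exp(μ + σ²/2) = exp(6.585 + 0.1142) = 812 thousand €.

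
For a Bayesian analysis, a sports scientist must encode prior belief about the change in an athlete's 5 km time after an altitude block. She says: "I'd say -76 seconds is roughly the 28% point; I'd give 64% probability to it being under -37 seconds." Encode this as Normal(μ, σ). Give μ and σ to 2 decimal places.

μ = -51.85, σ = 41.43

For Normal(μ,σ), the p-quantile is μ + z_p·σ. Here z_{0.28} = -0.5828, z_{0.64} = 0.3585.
So -76 = μ − 0.5828σ and -37 = μ + 0.3585σ.
Subtracting: σ = (-37 − -76)/(0.3585 − (-0.5828)) = 41.43.
Then μ = -76 − (-0.5828)·41.43 = -51.85.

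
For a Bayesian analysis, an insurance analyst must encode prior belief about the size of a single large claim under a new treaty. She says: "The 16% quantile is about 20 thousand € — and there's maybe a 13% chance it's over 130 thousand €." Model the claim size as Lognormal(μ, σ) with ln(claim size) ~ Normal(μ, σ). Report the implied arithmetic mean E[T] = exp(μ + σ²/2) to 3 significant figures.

E[T] ≈ 71 thousand €

If T ~ Lognormal(μ,σ) then ln T ~ Normal(μ,σ), so the p-quantile of ln T is μ + z_p·σ.
ln(20) = 2.996 and ln(130) = 4.868; z_{0.16} = -0.9945, z_{0.87} = 1.126.
σ = (4.868 − 2.996)/(1.126 − (-0.9945)) = 0.883.
μ = 2.996 − (-0.9945)·0.883 = 3.873.
E[T] = exp(μ + σ²/2) = exp(3.873 + 0.3895) = 71 thousand €.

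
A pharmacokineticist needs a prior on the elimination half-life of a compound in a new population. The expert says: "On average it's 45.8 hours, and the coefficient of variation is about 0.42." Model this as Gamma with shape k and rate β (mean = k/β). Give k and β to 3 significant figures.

k ≈ 5.67, β ≈ 0.124

For Gamma(k, rate β): mean = k/β, variance = k/β², so CV = 1/√k.
CV = 0.42, hence k = 1/CV² = 5.67.
Then β = k/mean = 5.67/45.8 = 0.124.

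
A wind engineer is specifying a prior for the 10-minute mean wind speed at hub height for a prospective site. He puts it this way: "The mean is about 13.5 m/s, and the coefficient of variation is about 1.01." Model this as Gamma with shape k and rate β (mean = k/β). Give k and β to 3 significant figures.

For Gamma(k, rate β): mean = k/β, variance = k/β², so CV = 1/√k.
CV = 1.01, hence k = 1/CV² = 0.98.
Then β = k/mean = 0.98/13.5 = 0.0726.

k ≈ 0.98, β ≈ 0.0726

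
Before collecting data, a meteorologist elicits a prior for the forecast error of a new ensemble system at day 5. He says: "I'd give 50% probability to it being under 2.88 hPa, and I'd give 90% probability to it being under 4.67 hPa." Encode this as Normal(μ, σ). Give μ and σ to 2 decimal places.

For Normal(μ,σ), the p-quantile is μ + z_p·σ. Here z_{0.5} = 0, z_{0.9} = 1.282.
So 2.88 = μ + 0σ and 4.67 = μ + 1.282σ.
Subtracting: σ = (4.67 − 2.88)/(1.282 − (0)) = 1.40.
Then μ = 2.88 − (0)·1.40 = 2.88.

μ = 2.88, σ = 1.40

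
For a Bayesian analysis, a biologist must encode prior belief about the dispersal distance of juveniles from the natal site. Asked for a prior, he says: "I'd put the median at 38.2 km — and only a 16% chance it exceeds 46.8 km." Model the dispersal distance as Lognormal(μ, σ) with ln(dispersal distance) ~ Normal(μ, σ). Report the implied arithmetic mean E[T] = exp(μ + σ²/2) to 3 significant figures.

E[T] ≈ 39 km

If T ~ Lognormal(μ,σ) then ln T ~ Normal(μ,σ), so the p-quantile of ln T is μ + z_p·σ.
ln(38.2) = 3.643 and ln(46.8) = 3.846; z_{0.5} = 0, z_{0.84} = 0.9945.
σ = (3.846 − 3.643)/(0.9945 − (0)) = 0.204.
μ = 3.643 − (0)·0.204 = 3.643.
E[T] = exp(μ + σ²/2) = exp(3.643 + 0.0208) = 39 km.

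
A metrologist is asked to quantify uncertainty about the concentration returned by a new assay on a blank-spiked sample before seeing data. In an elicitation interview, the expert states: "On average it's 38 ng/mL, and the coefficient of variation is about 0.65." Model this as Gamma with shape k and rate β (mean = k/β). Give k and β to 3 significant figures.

k ≈ 2.37, β ≈ 0.0623

For Gamma(k, rate β): mean = k/β, variance = k/β², so CV = 1/√k.
CV = 0.65, hence k = 1/CV² = 2.37.
Then β = k/mean = 2.37/38 = 0.0623.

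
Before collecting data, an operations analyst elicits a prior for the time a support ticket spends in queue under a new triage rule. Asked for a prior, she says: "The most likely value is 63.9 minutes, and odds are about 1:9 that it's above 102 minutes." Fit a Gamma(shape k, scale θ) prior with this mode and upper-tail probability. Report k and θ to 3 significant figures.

Gamma(k,θ) with k>1 has mode (k−1)θ, so θ = 63.9/(k−1).
Need P(X < 102) = 0.9 with θ tied to k this way. Start at k = 2, θ = 63.9: P(X<102) ≈ 0.474.
Too low — raise k to concentrate. Iterating converges to k ≈ 9.59.
Then θ = 63.9/(9.59−1) ≈ 7.44.

k ≈ 9.59, θ ≈ 7.44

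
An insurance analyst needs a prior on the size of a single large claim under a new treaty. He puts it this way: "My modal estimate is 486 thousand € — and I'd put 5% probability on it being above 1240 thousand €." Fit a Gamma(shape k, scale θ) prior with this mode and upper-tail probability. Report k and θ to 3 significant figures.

Gamma(k,θ) with k>1 has mode (k−1)θ, so θ = 486/(k−1).
Need P(X < 1240) = 0.95 with θ tied to k this way. Start at k = 2, θ = 486: P(X<1240) ≈ 0.723.
Too low — raise k to concentrate. Iterating converges to k ≈ 4.09.
Then θ = 486/(4.09−1) ≈ 157.

k ≈ 4.09, θ ≈ 157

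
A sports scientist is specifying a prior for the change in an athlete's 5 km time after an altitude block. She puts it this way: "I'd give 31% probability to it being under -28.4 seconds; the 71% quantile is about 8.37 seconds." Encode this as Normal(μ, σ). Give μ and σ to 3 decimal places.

μ = -11.023, σ = 35.045

For Normal(μ,σ), the p-quantile is μ + z_p·σ. Here z_{0.31} = -0.4959, z_{0.71} = 0.5534.
So -28.4 = μ − 0.4959σ and 8.37 = μ + 0.5534σ.
Subtracting: σ = (8.37 − -28.4)/(0.5534 − (-0.4959)) = 35.045.
Then μ = -28.4 − (-0.4959)·35.045 = -11.023.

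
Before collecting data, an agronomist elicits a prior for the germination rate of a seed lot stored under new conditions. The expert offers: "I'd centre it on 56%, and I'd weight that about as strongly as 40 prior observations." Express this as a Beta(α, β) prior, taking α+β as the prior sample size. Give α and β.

Under the effective-sample-size interpretation, Beta(α, β) has prior mean α/(α+β) and prior sample size α+β.
So α+β = 40 and α/(α+β) = 0.56, giving α = 0.56·40 = 22.4 and β = 40 − 22.4 = 17.6.

α = 22.4, β = 17.6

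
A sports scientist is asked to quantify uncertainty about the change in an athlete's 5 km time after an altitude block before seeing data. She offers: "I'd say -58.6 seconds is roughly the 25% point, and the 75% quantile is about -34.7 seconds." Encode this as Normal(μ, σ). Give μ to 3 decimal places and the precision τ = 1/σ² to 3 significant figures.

For Normal(μ,σ), the p-quantile is μ + z_p·σ. Here z_{0.25} = -0.6745, z_{0.75} = 0.6745.
So -58.6 = μ − 0.6745σ and -34.7 = μ + 0.6745σ.
Subtracting: σ = (-34.7 − -58.6)/(0.6745 − (-0.6745)) = 17.717.
Then μ = -58.6 − (-0.6745)·17.717 = -46.650.
Precision τ = 1/σ² = 1/17.72² = 0.00319.

μ = -46.650, τ = 0.00319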